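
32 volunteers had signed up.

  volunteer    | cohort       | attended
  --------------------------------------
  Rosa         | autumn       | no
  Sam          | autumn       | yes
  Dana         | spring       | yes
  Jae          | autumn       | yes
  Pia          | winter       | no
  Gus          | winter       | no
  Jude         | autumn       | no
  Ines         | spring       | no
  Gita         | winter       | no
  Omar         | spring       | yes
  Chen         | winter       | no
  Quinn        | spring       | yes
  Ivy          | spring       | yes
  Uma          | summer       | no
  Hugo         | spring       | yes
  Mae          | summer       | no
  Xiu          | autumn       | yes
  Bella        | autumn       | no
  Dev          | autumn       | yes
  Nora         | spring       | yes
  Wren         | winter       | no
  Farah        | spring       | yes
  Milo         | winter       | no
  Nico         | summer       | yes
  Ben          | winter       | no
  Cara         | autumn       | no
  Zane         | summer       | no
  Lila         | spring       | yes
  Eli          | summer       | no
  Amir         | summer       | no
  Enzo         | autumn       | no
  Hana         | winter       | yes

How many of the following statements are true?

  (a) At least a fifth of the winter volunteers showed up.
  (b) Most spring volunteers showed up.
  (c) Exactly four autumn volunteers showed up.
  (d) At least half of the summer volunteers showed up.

2

(a) winter: |A| = 8, |A ∩ B| = 1; needs |A ∩ B| / |A| ≥ 1/5 — false.
(b) spring: |A| = 9, |A ∩ B| = 8; needs |A ∩ B| > |A ∖ B| — true.
(c) autumn: |A| = 9, |A ∩ B| = 4; needs |A ∩ B| = 4 — true.
(d) summer: |A| = 6, |A ∩ B| = 1; needs |A ∩ B| ≥ |A ∖ B| — false.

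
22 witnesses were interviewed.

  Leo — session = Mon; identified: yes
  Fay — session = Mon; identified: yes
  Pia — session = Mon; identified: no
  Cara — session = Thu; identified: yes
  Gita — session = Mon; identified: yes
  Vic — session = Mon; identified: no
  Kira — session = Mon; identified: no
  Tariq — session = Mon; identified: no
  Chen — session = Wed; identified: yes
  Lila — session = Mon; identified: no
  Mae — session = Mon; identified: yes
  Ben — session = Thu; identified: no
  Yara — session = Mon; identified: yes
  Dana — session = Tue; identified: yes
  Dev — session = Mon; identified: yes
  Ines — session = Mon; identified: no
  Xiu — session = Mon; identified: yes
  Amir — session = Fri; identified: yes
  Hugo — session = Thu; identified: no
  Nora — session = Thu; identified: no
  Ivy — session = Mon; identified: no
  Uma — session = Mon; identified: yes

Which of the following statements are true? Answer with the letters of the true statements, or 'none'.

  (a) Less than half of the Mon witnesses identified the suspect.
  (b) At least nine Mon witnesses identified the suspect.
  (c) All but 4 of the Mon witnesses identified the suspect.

none

|A| = 15, |A ∩ B| = 8, |A ∖ B| = 7.
(a) |A ∩ B| < |A ∖ B|: fails.
(b) |A ∩ B| ≥ 9: fails.
(c) |A ∖ B| = 4: fails.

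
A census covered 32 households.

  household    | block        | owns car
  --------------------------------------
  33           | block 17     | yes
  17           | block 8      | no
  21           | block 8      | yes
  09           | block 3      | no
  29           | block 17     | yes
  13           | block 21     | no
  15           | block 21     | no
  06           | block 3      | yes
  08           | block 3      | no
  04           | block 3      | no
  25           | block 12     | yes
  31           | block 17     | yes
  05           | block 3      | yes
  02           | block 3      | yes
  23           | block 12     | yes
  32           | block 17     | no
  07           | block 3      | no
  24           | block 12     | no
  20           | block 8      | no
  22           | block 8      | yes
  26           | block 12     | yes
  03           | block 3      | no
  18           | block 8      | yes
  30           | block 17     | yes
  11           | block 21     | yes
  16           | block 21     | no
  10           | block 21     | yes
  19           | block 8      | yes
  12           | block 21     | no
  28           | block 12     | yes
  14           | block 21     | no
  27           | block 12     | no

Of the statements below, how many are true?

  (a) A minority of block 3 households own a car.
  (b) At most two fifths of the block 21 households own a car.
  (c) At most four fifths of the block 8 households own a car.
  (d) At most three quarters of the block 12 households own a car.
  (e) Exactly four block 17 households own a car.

5

(a) block 3: |A| = 8, |A ∩ B| = 3; needs |A ∩ B| < |A ∖ B| — true.
(b) block 21: |A| = 7, |A ∩ B| = 2; needs |A ∩ B| / |A| ≤ 2/5 — true.
(c) block 8: |A| = 6, |A ∩ B| = 4; needs |A ∩ B| / |A| ≤ 4/5 — true.
(d) block 12: |A| = 6, |A ∩ B| = 4; needs |A ∩ B| / |A| ≤ 3/4 — true.
(e) block 17: |A| = 5, |A ∩ B| = 4; needs |A ∩ B| = 4 — true.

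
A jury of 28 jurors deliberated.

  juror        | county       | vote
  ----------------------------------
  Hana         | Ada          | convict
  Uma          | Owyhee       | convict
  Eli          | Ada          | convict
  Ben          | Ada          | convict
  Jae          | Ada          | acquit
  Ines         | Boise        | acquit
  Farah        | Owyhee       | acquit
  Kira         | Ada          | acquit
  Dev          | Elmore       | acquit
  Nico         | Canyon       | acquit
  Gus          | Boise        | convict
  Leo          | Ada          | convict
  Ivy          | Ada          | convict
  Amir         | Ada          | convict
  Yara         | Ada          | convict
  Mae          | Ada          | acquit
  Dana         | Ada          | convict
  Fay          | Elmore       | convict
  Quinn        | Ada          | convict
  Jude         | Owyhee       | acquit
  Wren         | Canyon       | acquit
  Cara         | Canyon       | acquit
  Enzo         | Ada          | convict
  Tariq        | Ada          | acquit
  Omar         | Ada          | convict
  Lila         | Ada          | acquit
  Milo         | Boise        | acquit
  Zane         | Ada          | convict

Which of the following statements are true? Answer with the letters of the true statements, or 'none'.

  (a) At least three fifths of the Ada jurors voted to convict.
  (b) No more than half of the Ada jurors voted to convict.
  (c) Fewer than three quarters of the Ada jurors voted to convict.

(a), (c)

|A| = 17, |A ∩ B| = 12, |A ∖ B| = 5.
(a) |A ∩ B| / |A| ≥ 3/5: holds.
(b) |A ∩ B| ≤ |A ∖ B|: fails.
(c) |A ∩ B| / |A| < 3/4: holds.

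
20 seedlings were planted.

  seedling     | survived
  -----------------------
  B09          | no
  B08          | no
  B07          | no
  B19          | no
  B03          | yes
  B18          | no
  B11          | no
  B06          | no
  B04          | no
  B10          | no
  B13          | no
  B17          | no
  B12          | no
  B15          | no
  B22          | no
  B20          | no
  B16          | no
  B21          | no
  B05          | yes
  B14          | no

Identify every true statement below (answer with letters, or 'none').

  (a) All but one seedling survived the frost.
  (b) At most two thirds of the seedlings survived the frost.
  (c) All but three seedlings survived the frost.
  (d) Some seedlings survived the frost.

|A| = 20, |A ∩ B| = 2, |A ∖ B| = 18.
(a) |A ∖ B| = 1: fails.
(b) |A ∩ B| / |A| ≤ 2/3: holds.
(c) |A ∖ B| = 3: fails.
(d) A ∩ B ≠ ∅ (|A ∩ B| ≥ 1): holds.

(b), (d)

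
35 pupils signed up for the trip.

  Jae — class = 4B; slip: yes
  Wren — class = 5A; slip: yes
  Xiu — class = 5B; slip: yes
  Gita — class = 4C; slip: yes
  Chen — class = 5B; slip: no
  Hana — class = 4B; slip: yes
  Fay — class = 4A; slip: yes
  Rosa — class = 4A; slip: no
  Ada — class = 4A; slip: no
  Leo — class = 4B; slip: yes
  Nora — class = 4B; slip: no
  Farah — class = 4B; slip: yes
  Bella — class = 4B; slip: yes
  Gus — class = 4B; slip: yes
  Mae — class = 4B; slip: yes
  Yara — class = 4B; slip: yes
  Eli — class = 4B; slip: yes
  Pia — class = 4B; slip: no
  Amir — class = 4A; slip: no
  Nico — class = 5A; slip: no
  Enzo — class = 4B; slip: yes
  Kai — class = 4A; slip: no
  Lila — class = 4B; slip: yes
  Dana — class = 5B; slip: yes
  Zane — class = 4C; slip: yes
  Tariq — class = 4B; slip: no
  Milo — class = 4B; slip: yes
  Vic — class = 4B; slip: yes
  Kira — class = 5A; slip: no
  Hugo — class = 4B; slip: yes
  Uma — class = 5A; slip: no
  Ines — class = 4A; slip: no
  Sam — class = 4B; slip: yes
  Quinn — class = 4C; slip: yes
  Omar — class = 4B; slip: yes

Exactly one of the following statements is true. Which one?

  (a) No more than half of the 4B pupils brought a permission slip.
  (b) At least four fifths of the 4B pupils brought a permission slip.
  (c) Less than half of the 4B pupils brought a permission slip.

(b)

|A| = 19, |A ∩ B| = 16, |A ∖ B| = 3.
(a) requires |A ∩ B| ≤ |A ∖ B|: false.
(b) requires |A ∩ B| / |A| ≥ 4/5: true.
(c) requires |A ∩ B| < |A ∖ B|: false.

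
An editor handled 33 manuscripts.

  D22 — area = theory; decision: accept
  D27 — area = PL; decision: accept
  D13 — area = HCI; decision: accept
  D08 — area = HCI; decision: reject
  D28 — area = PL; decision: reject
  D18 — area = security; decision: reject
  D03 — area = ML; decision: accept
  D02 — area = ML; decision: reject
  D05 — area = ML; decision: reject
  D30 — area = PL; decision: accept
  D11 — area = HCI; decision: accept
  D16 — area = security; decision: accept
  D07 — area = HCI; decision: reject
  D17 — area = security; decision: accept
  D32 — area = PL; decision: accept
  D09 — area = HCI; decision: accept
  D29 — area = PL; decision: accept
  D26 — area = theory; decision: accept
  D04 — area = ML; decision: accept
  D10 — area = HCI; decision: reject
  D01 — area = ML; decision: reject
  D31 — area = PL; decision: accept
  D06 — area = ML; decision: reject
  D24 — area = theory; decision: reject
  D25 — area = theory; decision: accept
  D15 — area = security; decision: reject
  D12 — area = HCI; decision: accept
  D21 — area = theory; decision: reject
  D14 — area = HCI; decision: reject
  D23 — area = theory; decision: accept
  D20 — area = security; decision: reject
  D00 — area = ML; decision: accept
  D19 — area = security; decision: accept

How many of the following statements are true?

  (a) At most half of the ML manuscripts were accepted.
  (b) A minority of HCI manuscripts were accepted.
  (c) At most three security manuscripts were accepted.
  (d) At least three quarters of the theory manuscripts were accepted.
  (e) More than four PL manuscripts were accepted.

3

(a) ML: |A| = 7, |A ∩ B| = 3; needs |A ∩ B| ≤ |A ∖ B| — true.
(b) HCI: |A| = 8, |A ∩ B| = 4; needs |A ∩ B| < |A ∖ B| — false.
(c) security: |A| = 6, |A ∩ B| = 3; needs |A ∩ B| ≤ 3 — true.
(d) theory: |A| = 6, |A ∩ B| = 4; needs |A ∩ B| / |A| ≥ 3/4 — false.
(e) PL: |A| = 6, |A ∩ B| = 5; needs |A ∩ B| > 4 — true.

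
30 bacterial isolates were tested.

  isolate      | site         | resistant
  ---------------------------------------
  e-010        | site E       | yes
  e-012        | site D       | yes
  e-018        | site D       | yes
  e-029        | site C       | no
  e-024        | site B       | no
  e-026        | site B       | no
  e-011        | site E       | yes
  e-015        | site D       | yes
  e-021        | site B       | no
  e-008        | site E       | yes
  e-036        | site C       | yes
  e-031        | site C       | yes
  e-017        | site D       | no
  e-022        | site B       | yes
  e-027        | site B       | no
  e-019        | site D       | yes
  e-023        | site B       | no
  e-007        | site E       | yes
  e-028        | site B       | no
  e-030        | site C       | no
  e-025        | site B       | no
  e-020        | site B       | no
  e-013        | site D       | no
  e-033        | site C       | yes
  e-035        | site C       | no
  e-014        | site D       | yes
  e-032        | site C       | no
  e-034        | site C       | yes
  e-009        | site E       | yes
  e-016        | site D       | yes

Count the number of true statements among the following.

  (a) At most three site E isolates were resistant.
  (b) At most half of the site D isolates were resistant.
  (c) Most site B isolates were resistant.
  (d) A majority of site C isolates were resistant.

0

(a) site E: |A| = 5, |A ∩ B| = 5; needs |A ∩ B| ≤ 3 — false.
(b) site D: |A| = 8, |A ∩ B| = 6; needs |A ∩ B| ≤ |A ∖ B| — false.
(c) site B: |A| = 9, |A ∩ B| = 1; needs |A ∩ B| > |A ∖ B| — false.
(d) site C: |A| = 8, |A ∩ B| = 4; needs |A ∩ B| > |A ∖ B| — false.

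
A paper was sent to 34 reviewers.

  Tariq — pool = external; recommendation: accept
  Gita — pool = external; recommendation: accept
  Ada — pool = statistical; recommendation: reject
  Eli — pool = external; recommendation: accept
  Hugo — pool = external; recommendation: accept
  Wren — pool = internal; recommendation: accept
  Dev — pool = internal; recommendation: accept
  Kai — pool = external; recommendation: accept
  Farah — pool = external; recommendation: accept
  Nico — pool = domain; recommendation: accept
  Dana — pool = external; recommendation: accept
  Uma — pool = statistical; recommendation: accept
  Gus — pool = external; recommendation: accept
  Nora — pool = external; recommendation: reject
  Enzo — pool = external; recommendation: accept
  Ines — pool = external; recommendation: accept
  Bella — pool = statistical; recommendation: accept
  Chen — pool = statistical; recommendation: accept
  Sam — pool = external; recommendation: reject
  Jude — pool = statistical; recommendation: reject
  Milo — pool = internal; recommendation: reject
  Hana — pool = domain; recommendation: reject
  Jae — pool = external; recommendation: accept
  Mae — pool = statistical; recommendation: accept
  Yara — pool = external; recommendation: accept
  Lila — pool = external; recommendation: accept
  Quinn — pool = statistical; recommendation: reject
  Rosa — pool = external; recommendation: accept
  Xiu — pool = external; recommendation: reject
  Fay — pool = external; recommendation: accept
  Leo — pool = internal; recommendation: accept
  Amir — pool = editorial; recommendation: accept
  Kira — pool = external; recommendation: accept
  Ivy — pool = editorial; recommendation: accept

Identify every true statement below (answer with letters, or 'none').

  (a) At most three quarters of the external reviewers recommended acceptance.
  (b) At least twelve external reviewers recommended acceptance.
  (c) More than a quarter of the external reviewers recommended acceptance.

(b), (c)

|A| = 19, |A ∩ B| = 16, |A ∖ B| = 3.
(a) |A ∩ B| / |A| ≤ 3/4: fails.
(b) |A ∩ B| ≥ 12: holds.
(c) |A ∩ B| / |A| > 1/4: holds.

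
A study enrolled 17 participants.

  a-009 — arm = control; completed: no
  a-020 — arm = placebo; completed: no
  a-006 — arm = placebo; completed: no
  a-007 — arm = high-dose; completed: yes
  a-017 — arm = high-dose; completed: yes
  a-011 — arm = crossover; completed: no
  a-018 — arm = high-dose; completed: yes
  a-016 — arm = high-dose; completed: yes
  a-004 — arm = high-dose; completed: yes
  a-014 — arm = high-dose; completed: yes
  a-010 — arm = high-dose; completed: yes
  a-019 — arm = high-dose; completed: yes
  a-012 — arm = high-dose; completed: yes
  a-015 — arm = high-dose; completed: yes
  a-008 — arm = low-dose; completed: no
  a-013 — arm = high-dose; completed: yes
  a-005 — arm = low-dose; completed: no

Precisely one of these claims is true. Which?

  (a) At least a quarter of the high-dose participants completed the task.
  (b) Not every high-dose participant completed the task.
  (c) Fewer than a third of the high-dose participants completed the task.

(a)

|A| = 11, |A ∩ B| = 11, |A ∖ B| = 0.
(a) requires |A ∩ B| / |A| ≥ 1/4: true.
(b) requires A ⊄ B (|A ∖ B| ≥ 1): false.
(c) requires |A ∩ B| / |A| < 1/3: false.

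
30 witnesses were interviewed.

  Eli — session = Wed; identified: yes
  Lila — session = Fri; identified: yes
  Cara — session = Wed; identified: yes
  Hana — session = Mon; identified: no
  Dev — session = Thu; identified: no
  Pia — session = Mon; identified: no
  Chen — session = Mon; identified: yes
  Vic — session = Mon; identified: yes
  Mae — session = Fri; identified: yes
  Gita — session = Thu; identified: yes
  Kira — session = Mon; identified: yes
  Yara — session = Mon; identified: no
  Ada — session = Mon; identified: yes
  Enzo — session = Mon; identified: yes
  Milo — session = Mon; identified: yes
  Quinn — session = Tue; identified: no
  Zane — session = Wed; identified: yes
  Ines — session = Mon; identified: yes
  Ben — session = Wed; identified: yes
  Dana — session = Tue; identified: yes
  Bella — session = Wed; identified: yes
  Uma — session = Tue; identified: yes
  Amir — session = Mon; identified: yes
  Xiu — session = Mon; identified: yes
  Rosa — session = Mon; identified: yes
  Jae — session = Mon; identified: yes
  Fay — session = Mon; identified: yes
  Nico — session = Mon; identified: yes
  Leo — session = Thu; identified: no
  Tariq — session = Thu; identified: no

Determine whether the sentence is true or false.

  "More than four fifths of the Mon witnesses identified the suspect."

True

'More than four fifths of the Mon witnesses identified the suspect' holds iff |A ∩ B| / |A| > 4/5.
|A| = 16, |A ∩ B| = 13, |A ∖ B| = 3.
|A ∩ B|/|A| = 13/16, so the statement is true.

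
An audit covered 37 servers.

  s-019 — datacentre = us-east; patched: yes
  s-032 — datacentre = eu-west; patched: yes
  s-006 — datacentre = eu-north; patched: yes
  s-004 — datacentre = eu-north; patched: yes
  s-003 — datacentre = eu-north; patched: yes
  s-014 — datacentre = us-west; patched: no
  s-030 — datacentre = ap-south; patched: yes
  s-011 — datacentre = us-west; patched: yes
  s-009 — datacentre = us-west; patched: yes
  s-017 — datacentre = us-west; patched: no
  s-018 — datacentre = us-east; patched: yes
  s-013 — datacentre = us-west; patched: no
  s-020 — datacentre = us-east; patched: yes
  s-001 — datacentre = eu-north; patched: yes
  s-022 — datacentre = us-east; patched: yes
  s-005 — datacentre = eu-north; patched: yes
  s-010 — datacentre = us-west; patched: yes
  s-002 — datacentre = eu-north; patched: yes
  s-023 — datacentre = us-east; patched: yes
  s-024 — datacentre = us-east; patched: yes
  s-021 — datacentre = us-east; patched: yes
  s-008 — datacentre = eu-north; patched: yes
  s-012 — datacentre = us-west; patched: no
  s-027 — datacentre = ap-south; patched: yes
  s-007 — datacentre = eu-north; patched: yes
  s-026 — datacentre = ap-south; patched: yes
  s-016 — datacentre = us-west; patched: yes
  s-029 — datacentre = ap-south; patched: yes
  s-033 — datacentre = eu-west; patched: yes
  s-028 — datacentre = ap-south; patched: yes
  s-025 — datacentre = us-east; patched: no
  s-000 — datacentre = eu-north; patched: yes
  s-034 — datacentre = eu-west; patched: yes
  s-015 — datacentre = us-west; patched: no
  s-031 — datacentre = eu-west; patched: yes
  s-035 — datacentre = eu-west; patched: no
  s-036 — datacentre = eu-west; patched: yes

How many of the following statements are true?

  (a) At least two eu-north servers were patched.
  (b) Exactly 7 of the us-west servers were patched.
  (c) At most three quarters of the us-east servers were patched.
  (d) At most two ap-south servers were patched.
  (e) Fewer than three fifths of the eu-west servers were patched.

(a) eu-north: |A| = 9, |A ∩ B| = 9; needs |A ∩ B| ≥ 2 — true.
(b) us-west: |A| = 9, |A ∩ B| = 4; needs |A ∩ B| = 7 — false.
(c) us-east: |A| = 8, |A ∩ B| = 7; needs |A ∩ B| / |A| ≤ 3/4 — false.
(d) ap-south: |A| = 5, |A ∩ B| = 5; needs |A ∩ B| ≤ 2 — false.
(e) eu-west: |A| = 6, |A ∩ B| = 5; needs |A ∩ B| / |A| < 3/5 — false.

1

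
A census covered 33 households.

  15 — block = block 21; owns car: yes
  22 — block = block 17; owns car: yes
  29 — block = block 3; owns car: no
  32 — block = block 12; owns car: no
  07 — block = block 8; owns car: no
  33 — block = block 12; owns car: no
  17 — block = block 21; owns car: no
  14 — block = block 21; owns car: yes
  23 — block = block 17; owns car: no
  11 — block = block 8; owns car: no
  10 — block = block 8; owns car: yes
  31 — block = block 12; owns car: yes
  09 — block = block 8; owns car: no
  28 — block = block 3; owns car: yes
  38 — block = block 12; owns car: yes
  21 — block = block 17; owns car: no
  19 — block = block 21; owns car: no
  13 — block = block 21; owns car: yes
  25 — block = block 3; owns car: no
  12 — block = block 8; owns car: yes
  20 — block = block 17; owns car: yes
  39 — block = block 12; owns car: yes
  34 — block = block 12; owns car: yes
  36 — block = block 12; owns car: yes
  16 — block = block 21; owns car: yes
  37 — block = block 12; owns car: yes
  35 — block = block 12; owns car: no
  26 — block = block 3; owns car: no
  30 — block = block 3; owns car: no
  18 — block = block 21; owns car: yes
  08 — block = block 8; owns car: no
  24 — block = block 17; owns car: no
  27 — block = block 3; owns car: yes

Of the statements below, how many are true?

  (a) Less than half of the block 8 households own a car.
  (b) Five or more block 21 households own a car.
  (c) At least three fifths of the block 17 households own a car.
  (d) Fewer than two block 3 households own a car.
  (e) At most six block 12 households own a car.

(a) block 8: |A| = 6, |A ∩ B| = 2; needs |A ∩ B| < |A ∖ B| — true.
(b) block 21: |A| = 7, |A ∩ B| = 5; needs |A ∩ B| ≥ 5 — true.
(c) block 17: |A| = 5, |A ∩ B| = 2; needs |A ∩ B| / |A| ≥ 3/5 — false.
(d) block 3: |A| = 6, |A ∩ B| = 2; needs |A ∩ B| < 2 — false.
(e) block 12: |A| = 9, |A ∩ B| = 6; needs |A ∩ B| ≤ 6 — true.

3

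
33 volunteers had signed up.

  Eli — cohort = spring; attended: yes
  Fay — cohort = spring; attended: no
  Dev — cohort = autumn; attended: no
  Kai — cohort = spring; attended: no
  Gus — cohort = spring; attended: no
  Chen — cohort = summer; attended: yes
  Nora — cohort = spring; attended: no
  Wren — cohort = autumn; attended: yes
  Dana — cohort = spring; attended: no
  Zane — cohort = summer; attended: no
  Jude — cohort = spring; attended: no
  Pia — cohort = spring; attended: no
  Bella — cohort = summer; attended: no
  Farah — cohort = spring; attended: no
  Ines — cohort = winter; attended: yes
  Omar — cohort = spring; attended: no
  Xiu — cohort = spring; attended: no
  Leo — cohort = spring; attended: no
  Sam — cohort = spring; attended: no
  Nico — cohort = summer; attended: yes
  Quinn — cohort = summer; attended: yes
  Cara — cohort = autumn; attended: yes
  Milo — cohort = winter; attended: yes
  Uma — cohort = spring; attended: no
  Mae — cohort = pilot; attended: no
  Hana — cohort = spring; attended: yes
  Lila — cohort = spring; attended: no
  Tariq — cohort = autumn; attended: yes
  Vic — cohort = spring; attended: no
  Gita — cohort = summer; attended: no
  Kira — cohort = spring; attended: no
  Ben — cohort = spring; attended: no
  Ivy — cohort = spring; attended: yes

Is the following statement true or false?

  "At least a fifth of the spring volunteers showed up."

False

'At least a fifth of the spring volunteers showed up' holds iff |A ∩ B| / |A| ≥ 1/5.
|A| = 20, |A ∩ B| = 3, |A ∖ B| = 17.
|A ∩ B|/|A| = 3/20, so the statement is false.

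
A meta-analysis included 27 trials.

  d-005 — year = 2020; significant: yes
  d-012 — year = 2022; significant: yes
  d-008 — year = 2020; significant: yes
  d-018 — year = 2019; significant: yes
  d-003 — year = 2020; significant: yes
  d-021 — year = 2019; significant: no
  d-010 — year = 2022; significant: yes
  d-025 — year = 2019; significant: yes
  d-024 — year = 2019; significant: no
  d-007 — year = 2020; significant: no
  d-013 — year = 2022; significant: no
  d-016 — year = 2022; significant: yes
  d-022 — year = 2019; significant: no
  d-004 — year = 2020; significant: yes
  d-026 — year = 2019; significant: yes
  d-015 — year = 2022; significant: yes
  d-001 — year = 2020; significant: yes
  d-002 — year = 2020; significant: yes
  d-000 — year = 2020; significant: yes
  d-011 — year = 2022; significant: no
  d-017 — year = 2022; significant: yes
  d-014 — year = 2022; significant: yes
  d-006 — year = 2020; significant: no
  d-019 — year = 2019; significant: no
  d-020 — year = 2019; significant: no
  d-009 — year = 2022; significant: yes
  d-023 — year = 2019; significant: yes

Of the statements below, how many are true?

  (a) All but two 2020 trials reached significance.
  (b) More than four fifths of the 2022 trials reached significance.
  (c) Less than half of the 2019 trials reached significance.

2

(a) 2020: |A| = 9, |A ∩ B| = 7; needs |A ∖ B| = 2 — true.
(b) 2022: |A| = 9, |A ∩ B| = 7; needs |A ∩ B| / |A| > 4/5 — false.
(c) 2019: |A| = 9, |A ∩ B| = 4; needs |A ∩ B| < |A ∖ B| — true.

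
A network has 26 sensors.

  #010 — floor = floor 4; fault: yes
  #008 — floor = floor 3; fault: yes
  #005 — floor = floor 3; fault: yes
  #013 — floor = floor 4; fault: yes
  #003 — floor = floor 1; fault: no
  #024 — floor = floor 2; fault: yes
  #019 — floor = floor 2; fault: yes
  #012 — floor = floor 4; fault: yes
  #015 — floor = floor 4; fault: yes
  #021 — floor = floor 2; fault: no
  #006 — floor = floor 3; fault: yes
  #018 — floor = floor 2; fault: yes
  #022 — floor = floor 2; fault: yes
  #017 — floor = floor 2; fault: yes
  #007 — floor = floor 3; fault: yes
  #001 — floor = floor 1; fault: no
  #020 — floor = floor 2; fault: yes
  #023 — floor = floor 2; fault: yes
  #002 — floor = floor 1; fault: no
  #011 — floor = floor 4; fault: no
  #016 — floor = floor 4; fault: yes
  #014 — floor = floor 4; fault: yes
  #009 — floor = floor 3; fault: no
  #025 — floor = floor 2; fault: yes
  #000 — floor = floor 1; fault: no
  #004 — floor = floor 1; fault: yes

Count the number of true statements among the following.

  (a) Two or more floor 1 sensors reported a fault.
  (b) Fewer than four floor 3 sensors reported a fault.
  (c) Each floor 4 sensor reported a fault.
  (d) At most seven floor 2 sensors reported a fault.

0

(a) floor 1: |A| = 5, |A ∩ B| = 1; needs |A ∩ B| ≥ 2 — false.
(b) floor 3: |A| = 5, |A ∩ B| = 4; needs |A ∩ B| < 4 — false.
(c) floor 4: |A| = 7, |A ∩ B| = 6; needs A ⊆ B, i.e. every element of A is in B (|A ∖ B| = 0) — false.
(d) floor 2: |A| = 9, |A ∩ B| = 8; needs |A ∩ B| ≤ 7 — false.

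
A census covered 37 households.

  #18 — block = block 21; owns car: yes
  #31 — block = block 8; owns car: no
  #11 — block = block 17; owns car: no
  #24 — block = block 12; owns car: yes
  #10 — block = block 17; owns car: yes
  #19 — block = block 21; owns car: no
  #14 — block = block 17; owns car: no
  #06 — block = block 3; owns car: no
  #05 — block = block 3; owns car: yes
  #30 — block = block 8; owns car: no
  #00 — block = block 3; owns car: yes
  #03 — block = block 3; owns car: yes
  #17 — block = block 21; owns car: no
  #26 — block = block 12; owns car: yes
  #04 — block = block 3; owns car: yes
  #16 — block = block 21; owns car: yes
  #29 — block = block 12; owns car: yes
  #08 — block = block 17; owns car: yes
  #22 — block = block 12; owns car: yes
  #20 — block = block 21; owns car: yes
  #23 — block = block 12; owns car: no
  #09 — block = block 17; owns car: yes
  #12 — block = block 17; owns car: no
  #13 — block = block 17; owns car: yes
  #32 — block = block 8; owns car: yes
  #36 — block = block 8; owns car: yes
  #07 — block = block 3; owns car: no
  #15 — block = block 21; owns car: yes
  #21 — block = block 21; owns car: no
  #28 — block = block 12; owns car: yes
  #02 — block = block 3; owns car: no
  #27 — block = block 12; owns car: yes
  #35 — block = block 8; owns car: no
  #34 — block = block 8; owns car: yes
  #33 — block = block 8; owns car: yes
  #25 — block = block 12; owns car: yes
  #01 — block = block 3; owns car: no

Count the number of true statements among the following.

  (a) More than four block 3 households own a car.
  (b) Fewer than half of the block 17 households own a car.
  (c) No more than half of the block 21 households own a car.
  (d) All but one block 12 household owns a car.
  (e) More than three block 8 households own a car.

2

(a) block 3: |A| = 8, |A ∩ B| = 4; needs |A ∩ B| > 4 — false.
(b) block 17: |A| = 7, |A ∩ B| = 4; needs |A ∩ B| < |A ∖ B| — false.
(c) block 21: |A| = 7, |A ∩ B| = 4; needs |A ∩ B| ≤ |A ∖ B| — false.
(d) block 12: |A| = 8, |A ∩ B| = 7; needs |A ∖ B| = 1 — true.
(e) block 8: |A| = 7, |A ∩ B| = 4; needs |A ∩ B| > 3 — true.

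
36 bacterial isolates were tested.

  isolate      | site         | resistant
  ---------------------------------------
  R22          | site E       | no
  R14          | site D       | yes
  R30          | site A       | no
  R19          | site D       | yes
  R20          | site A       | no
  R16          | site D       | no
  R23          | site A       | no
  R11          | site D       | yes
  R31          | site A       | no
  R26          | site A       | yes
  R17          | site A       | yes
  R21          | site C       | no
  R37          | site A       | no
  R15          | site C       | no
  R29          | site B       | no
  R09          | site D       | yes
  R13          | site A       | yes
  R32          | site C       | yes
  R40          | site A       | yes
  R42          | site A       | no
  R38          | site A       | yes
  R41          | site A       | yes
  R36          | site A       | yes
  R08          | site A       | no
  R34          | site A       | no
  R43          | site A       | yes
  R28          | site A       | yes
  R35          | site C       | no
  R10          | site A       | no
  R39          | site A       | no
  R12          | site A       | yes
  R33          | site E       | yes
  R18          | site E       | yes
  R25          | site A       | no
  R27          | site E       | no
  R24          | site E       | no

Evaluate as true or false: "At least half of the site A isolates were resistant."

'At least half of the site A isolates were resistant' holds iff |A ∩ B| ≥ |A ∖ B|.
|A| = 21, |A ∩ B| = 10, |A ∖ B| = 11.
10 < 11, so the statement is false.

False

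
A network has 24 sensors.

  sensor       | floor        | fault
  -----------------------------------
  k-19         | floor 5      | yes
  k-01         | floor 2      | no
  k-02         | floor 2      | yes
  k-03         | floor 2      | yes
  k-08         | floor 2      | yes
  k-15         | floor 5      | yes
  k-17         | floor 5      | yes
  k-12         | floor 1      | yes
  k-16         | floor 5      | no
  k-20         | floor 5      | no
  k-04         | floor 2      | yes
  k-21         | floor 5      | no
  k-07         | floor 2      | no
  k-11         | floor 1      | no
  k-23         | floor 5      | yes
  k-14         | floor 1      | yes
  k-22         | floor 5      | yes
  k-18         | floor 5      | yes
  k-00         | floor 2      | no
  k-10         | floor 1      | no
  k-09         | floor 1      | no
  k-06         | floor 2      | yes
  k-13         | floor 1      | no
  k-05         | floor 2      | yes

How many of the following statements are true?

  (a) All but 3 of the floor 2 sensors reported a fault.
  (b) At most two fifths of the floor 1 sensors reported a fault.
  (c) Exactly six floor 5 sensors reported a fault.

3

(a) floor 2: |A| = 9, |A ∩ B| = 6; needs |A ∖ B| = 3 — true.
(b) floor 1: |A| = 6, |A ∩ B| = 2; needs |A ∩ B| / |A| ≤ 2/5 — true.
(c) floor 5: |A| = 9, |A ∩ B| = 6; needs |A ∩ B| = 6 — true.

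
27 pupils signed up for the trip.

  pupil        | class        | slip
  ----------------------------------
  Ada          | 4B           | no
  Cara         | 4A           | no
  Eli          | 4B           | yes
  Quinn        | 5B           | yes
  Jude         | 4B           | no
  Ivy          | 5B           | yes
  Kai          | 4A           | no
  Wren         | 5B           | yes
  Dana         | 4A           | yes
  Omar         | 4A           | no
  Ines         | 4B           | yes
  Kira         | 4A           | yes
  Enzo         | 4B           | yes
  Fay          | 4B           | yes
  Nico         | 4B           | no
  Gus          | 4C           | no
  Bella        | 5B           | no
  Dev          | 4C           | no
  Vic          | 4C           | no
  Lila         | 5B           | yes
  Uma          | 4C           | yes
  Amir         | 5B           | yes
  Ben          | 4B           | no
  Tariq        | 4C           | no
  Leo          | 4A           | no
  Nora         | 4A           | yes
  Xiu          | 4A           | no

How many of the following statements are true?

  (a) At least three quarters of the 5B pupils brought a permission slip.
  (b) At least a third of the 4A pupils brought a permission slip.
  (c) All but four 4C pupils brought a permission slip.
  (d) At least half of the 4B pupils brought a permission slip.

4

(a) 5B: |A| = 6, |A ∩ B| = 5; needs |A ∩ B| / |A| ≥ 3/4 — true.
(b) 4A: |A| = 8, |A ∩ B| = 3; needs |A ∩ B| / |A| ≥ 1/3 — true.
(c) 4C: |A| = 5, |A ∩ B| = 1; needs |A ∖ B| = 4 — true.
(d) 4B: |A| = 8, |A ∩ B| = 4; needs |A ∩ B| ≥ |A ∖ B| — true.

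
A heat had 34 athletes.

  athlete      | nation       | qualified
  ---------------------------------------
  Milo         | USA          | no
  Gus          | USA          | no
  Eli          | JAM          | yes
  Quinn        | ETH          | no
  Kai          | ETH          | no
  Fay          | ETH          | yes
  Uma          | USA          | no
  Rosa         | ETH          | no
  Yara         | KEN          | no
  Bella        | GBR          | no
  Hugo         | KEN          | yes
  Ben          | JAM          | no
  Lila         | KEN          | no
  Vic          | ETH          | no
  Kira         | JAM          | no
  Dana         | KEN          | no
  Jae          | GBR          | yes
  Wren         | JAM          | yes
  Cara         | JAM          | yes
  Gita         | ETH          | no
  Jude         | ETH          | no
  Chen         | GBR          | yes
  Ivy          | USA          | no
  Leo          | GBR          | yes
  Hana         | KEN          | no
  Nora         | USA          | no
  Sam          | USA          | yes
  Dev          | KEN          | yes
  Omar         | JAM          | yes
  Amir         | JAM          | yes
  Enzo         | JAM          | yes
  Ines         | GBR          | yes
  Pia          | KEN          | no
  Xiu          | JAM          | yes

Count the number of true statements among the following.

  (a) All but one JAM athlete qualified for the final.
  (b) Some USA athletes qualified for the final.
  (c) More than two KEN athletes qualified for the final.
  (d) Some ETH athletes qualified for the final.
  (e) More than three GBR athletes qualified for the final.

(a) JAM: |A| = 9, |A ∩ B| = 7; needs |A ∖ B| = 1 — false.
(b) USA: |A| = 6, |A ∩ B| = 1; needs A ∩ B ≠ ∅ (|A ∩ B| ≥ 1) — true.
(c) KEN: |A| = 7, |A ∩ B| = 2; needs |A ∩ B| > 2 — false.
(d) ETH: |A| = 7, |A ∩ B| = 1; needs A ∩ B ≠ ∅ (|A ∩ B| ≥ 1) — true.
(e) GBR: |A| = 5, |A ∩ B| = 4; needs |A ∩ B| > 3 — true.

3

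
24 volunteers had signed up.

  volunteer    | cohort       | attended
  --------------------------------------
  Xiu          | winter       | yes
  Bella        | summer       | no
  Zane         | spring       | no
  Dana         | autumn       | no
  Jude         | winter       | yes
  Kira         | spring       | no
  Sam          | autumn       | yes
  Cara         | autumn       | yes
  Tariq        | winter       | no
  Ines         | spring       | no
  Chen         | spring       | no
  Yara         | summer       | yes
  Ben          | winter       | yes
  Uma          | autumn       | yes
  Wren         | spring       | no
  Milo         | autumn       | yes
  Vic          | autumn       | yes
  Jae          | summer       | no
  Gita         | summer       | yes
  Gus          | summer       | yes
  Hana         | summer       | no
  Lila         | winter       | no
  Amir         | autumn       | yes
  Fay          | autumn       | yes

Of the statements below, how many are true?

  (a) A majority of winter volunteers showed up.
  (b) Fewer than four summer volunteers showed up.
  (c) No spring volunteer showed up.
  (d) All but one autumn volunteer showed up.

4

(a) winter: |A| = 5, |A ∩ B| = 3; needs |A ∩ B| > |A ∖ B| — true.
(b) summer: |A| = 6, |A ∩ B| = 3; needs |A ∩ B| < 4 — true.
(c) spring: |A| = 5, |A ∩ B| = 0; needs A ∩ B = ∅ (|A ∩ B| = 0) — true.
(d) autumn: |A| = 8, |A ∩ B| = 7; needs |A ∖ B| = 1 — true.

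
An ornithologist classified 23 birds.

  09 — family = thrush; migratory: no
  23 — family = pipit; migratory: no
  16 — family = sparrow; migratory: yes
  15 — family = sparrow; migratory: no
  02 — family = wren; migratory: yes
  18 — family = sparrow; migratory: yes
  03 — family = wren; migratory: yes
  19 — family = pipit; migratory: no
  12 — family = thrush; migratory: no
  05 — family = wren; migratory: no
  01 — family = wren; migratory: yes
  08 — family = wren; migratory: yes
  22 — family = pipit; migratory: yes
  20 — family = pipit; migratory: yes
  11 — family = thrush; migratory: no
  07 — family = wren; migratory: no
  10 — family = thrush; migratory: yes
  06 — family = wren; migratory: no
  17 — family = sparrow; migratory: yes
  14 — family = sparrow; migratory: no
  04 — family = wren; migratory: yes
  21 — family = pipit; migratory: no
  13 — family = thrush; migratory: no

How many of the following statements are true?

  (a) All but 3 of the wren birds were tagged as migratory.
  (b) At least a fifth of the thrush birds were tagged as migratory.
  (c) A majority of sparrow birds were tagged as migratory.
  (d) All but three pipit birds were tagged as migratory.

(a) wren: |A| = 8, |A ∩ B| = 5; needs |A ∖ B| = 3 — true.
(b) thrush: |A| = 5, |A ∩ B| = 1; needs |A ∩ B| / |A| ≥ 1/5 — true.
(c) sparrow: |A| = 5, |A ∩ B| = 3; needs |A ∩ B| > |A ∖ B| — true.
(d) pipit: |A| = 5, |A ∩ B| = 2; needs |A ∖ B| = 3 — true.

4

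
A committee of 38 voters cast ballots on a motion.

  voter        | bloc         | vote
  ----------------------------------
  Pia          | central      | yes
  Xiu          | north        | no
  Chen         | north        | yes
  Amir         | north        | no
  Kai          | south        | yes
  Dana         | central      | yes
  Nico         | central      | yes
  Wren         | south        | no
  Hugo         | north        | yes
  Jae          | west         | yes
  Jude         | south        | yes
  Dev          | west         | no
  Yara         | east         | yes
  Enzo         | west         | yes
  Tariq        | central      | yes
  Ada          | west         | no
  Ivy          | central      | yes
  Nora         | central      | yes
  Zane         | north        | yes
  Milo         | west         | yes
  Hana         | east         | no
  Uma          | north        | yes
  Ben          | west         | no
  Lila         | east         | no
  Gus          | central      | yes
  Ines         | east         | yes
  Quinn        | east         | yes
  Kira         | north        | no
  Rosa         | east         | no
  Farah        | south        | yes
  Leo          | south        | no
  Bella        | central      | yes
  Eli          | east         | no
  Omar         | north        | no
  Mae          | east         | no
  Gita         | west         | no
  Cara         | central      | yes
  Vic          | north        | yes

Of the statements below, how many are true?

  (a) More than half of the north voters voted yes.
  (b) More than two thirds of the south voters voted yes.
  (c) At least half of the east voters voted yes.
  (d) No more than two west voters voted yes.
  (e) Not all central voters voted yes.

1

(a) north: |A| = 9, |A ∩ B| = 5; needs |A ∩ B| > |A ∖ B| — true.
(b) south: |A| = 5, |A ∩ B| = 3; needs |A ∩ B| / |A| > 2/3 — false.
(c) east: |A| = 8, |A ∩ B| = 3; needs |A ∩ B| ≥ |A ∖ B| — false.
(d) west: |A| = 7, |A ∩ B| = 3; needs |A ∩ B| ≤ 2 — false.
(e) central: |A| = 9, |A ∩ B| = 9; needs A ⊄ B (|A ∖ B| ≥ 1) — false.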